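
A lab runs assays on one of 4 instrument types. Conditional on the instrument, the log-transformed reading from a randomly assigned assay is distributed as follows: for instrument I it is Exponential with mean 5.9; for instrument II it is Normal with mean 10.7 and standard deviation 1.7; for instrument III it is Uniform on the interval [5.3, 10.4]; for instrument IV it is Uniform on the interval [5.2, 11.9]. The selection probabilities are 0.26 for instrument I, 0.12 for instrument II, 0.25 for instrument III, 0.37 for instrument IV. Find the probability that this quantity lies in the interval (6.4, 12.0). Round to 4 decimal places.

Conditional on each instrument, P(6.4 < X < 12.0): I: 0.207163; II: 0.772064; III: 0.784314; IV: 0.820896.
By total probability, P(6.4 < X < 12.0) = 0.26·0.207163 + 0.12·0.772064 + 0.25·0.784314 + 0.37·0.820896 = 0.64632.

0.6463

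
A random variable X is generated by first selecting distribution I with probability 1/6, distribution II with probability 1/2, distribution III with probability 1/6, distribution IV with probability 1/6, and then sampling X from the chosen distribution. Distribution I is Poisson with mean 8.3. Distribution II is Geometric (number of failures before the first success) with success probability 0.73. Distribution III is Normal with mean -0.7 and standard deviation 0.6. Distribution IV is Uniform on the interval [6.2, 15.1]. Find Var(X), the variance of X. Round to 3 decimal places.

Per component, I: μ=8.3, E[X²]=77.19; II: μ=0.369863, E[X²]=0.64346; III: μ=-0.7, E[X²]=0.85; IV: μ=10.65, E[X²]=120.023.
E[X] = 0.166667·8.3 + 0.5·0.369863 + 0.166667·-0.7 + 0.166667·10.65 = 3.2266.
E[X²] = 0.166667·77.19 + 0.5·0.64346 + 0.166667·0.85 + 0.166667·120.023 = 33.3323.
Var(X) = E[X²] − (E[X])² = 33.3323 − 10.4109 = 22.9213.

22.921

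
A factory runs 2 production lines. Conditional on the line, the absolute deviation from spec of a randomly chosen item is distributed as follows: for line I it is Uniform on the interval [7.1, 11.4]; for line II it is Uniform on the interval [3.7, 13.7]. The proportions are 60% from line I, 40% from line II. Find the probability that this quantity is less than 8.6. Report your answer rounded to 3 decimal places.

Conditional on each line, P(X < 8.6): I: 0.348837; II: 0.49.
By total probability, P(X < 8.6) = 0.6·0.348837 + 0.4·0.49 = 0.405302.

0.405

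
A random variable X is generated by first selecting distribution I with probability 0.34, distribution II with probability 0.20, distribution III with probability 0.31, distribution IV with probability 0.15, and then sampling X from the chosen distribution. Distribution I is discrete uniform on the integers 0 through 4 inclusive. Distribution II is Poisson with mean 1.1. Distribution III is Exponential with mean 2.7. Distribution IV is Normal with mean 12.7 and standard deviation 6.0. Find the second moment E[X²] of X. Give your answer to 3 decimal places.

For each component E[X²] = Var + (mean)², giving I: 6; II: 2.31; III: 14.58; IV: 197.29.
Overall E[X²] = 0.34·6 + 0.2·2.31 + 0.31·14.58 + 0.15·197.29 = 36.6153.

36.615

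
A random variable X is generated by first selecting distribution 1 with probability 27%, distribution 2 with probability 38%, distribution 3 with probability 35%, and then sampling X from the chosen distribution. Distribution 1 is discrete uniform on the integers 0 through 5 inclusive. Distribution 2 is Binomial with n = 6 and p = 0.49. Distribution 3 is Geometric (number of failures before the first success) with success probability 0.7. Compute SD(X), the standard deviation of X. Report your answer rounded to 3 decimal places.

Per component, 1: μ=2.5, E[X²]=9.16667; 2: μ=2.94, E[X²]=10.143; 3: μ=0.428571, E[X²]=0.795918.
E[X] = 0.27·2.5 + 0.38·2.94 + 0.35·0.428571 = 1.9422.
E[X²] = 0.27·9.16667 + 0.38·10.143 + 0.35·0.795918 = 6.60791.
Var(X) = E[X²] − (E[X])² = 6.60791 − 3.77214 = 2.83577.
SD(X) = √2.83577 = 1.68397.

1.684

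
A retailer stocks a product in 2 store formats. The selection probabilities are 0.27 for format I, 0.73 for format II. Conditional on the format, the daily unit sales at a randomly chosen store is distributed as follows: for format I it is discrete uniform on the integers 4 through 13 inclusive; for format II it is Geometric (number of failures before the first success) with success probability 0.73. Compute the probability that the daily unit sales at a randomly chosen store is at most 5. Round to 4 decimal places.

Conditional on each format, P(X ≤ 5): I: 0.2; II: 0.999613.
By total probability, P(X ≤ 5) = 0.27·0.2 + 0.73·0.999613 = 0.783717.

0.7837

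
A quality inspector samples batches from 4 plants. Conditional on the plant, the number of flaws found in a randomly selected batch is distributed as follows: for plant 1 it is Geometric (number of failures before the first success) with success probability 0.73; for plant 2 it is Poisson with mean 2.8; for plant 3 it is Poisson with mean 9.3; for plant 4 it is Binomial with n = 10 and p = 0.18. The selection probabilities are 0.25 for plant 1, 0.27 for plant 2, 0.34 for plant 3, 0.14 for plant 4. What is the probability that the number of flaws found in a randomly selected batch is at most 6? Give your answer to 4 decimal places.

Conditional on each plant, P(X ≤ 6): 1: 0.999895; 2: 0.975589; 3: 0.180803; 4: 0.99956.
By total probability, P(X ≤ 6) = 0.25·0.999895 + 0.27·0.975589 + 0.34·0.180803 + 0.14·0.99956 = 0.714795.

0.7148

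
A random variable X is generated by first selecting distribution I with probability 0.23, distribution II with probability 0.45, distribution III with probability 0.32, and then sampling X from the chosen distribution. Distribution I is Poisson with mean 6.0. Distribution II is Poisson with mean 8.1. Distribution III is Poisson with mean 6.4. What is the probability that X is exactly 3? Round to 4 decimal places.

0.0559

Conditional on each component, P(X = 3): I: 0.0892351; II: 0.0268855; III: 0.0725945.
By total probability, P(X = 3) = 0.23·0.0892351 + 0.45·0.0268855 + 0.32·0.0725945 = 0.0558528.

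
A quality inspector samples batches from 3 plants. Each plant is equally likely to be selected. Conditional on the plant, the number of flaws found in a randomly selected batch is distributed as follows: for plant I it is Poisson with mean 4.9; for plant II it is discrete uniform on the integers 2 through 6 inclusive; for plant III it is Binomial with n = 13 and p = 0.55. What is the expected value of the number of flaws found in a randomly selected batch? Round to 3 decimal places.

5.350

Component means — I: 4.9; II: 4; III: 7.15.
E[X] = 0.333333·4.9 + 0.333333·4 + 0.333333·7.15 = 5.35.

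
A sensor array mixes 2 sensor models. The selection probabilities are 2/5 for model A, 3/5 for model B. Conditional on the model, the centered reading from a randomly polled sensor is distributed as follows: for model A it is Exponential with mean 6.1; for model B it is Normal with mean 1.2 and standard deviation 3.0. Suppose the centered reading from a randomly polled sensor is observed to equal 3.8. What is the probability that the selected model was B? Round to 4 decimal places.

0.6091

Likelihoods f(3.8 | ·): A: 0.0879278; B: 0.0913455.
Posterior ∝ prior × likelihood. Numerator for B: 0.6·0.0913455 = 0.0548073.
Normalizing constant: 0.4·0.0879278 + 0.6·0.0913455 = 0.0899784.
P(B | observation) = 0.0548073 / 0.0899784 = 0.609116.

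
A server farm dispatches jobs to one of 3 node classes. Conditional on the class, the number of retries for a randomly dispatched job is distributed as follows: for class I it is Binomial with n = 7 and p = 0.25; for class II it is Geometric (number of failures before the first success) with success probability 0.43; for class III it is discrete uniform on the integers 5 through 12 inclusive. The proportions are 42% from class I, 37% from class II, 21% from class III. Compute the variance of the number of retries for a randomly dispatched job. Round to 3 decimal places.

Per component, I: μ=1.75, E[X²]=4.375; II: μ=1.32558, E[X²]=4.83991; III: μ=8.5, E[X²]=77.5.
E[X] = 0.42·1.75 + 0.37·1.32558 + 0.21·8.5 = 3.01047.
E[X²] = 0.42·4.375 + 0.37·4.83991 + 0.21·77.5 = 19.9033.
Var(X) = E[X²] − (E[X])² = 19.9033 − 9.0629 = 10.8404.

10.840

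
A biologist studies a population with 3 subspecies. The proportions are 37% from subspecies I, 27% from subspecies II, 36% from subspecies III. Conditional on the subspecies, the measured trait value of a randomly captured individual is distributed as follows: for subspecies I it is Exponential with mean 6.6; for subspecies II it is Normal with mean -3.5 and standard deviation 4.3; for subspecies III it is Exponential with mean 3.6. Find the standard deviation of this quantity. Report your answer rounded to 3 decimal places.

Per component, I: μ=6.6, E[X²]=87.12; II: μ=-3.5, E[X²]=30.74; III: μ=3.6, E[X²]=25.92.
E[X] = 0.37·6.6 + 0.27·-3.5 + 0.36·3.6 = 2.793.
E[X²] = 0.37·87.12 + 0.27·30.74 + 0.36·25.92 = 49.8654.
Var(X) = E[X²] − (E[X])² = 49.8654 − 7.80085 = 42.0646.
SD(X) = √42.0646 = 6.48572.

6.486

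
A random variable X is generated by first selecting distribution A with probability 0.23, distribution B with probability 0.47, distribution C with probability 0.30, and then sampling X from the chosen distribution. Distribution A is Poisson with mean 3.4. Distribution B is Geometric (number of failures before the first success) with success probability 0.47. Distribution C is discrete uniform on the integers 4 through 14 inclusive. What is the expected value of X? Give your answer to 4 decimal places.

Component means — A: 3.4; B: 1.12766; C: 9.
E[X] = 0.23·3.4 + 0.47·1.12766 + 0.3·9 = 4.012.

4.0120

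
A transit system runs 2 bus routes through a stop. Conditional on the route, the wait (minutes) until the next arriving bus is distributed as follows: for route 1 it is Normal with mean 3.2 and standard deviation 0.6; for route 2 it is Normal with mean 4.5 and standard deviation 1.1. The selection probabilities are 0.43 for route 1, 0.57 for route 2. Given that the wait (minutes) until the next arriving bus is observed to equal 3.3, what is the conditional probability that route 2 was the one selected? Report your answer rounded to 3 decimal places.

0.288

Likelihoods f(3.3 | ·): 1: 0.655733; 2: 0.20003.
Posterior ∝ prior × likelihood. Numerator for 2: 0.57·0.20003 = 0.114017.
Normalizing constant: 0.43·0.655733 + 0.57·0.20003 = 0.395982.
P(2 | observation) = 0.114017 / 0.395982 = 0.287934.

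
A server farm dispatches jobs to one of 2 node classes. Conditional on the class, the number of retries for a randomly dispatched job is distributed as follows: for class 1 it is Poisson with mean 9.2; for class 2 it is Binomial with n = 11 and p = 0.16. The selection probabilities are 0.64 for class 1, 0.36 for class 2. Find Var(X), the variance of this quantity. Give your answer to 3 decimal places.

Per component, 1: μ=9.2, E[X²]=93.84; 2: μ=1.76, E[X²]=4.576.
E[X] = 0.64·9.2 + 0.36·1.76 = 6.5216.
E[X²] = 0.64·93.84 + 0.36·4.576 = 61.705.
Var(X) = E[X²] − (E[X])² = 61.705 − 42.5313 = 19.1737.

19.174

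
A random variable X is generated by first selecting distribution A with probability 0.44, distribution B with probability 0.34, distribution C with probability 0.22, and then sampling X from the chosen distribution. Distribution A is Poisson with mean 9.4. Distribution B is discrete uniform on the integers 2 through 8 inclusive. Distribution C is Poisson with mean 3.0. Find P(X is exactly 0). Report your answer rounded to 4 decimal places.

Conditional on each component, P(X = 0): A: 8.27241e-05; B: 0; C: 0.0497871.
By total probability, P(X = 0) = 0.44·8.27241e-05 + 0.34·0 + 0.22·0.0497871 = 0.0109896.

0.0110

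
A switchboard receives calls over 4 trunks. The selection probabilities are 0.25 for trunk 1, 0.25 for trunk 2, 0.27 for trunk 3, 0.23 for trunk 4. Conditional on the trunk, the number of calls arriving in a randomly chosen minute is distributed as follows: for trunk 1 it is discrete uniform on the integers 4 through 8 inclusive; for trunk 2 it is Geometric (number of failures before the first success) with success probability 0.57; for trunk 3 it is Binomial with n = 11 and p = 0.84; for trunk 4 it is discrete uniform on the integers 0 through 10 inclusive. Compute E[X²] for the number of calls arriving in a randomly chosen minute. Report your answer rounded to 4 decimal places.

For each component E[X²] = Var + (mean)², giving 1: 38; 2: 1.89258; 3: 86.856; 4: 35.
Overall E[X²] = 0.25·38 + 0.25·1.89258 + 0.27·86.856 + 0.23·35 = 41.4743.

41.4743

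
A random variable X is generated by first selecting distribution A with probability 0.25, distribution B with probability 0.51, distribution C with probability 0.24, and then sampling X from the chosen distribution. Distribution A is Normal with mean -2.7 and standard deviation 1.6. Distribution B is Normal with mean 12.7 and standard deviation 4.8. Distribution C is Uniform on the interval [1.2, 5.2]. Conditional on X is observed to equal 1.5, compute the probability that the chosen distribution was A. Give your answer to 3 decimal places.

Likelihoods f(1.5 | ·): A: 0.00795261; B: 0.00546289; C: 0.25.
Posterior ∝ prior × likelihood. Numerator for A: 0.25·0.00795261 = 0.00198815.
Normalizing constant: 0.25·0.00795261 + 0.51·0.00546289 + 0.24·0.25 = 0.0647742.
P(A | observation) = 0.00198815 / 0.0647742 = 0.0306936.

0.031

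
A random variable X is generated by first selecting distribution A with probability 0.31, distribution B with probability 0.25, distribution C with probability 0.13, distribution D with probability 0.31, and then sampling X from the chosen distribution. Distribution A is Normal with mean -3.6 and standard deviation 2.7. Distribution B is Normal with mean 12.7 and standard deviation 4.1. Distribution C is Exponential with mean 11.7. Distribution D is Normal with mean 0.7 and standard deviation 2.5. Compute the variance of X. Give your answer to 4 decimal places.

Per component, A: μ=-3.6, E[X²]=20.25; B: μ=12.7, E[X²]=178.1; C: μ=11.7, E[X²]=273.78; D: μ=0.7, E[X²]=6.74.
E[X] = 0.31·-3.6 + 0.25·12.7 + 0.13·11.7 + 0.31·0.7 = 3.797.
E[X²] = 0.31·20.25 + 0.25·178.1 + 0.13·273.78 + 0.31·6.74 = 88.4833.
Var(X) = E[X²] − (E[X])² = 88.4833 − 14.4172 = 74.0661.

74.0661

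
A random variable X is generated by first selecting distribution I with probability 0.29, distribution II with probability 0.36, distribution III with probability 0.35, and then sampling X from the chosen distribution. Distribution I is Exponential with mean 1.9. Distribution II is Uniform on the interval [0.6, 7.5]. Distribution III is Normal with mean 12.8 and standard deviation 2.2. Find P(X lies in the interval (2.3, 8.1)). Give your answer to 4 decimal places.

Conditional on each component, P(2.3 < X < 8.1): I: 0.283963; II: 0.753623; III: 0.016324.
By total probability, P(2.3 < X < 8.1) = 0.29·0.283963 + 0.36·0.753623 + 0.35·0.016324 = 0.359367.

0.3594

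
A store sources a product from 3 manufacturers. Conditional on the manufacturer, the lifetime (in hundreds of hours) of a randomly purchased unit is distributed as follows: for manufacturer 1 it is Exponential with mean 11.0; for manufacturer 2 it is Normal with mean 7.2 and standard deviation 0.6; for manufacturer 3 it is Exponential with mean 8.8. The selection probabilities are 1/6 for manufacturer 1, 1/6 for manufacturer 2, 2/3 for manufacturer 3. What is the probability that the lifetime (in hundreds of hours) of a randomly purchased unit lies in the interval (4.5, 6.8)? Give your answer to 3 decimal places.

0.155

Conditional on each manufacturer, P(4.5 < X < 6.8): 1: 0.12533; 2: 0.252489; 3: 0.137925.
By total probability, P(4.5 < X < 6.8) = 0.166667·0.12533 + 0.166667·0.252489 + 0.666667·0.137925 = 0.15492.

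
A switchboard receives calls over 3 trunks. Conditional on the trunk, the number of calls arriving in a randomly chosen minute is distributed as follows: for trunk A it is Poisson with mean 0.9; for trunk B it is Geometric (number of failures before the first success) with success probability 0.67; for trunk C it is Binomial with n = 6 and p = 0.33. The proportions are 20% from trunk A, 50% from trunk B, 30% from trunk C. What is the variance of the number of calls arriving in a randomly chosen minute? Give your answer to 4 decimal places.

Per component, A: μ=0.9, E[X²]=1.71; B: μ=0.492537, E[X²]=0.977723; C: μ=1.98, E[X²]=5.247.
E[X] = 0.2·0.9 + 0.5·0.492537 + 0.3·1.98 = 1.02027.
E[X²] = 0.2·1.71 + 0.5·0.977723 + 0.3·5.247 = 2.40496.
Var(X) = E[X²] − (E[X])² = 2.40496 − 1.04095 = 1.36401.

1.3640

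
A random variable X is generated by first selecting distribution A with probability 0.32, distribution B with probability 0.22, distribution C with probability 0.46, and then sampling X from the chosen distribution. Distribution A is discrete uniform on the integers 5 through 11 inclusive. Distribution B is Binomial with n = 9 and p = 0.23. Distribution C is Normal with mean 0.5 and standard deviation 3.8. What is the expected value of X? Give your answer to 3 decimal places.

Component means — A: 8; B: 2.07; C: 0.5.
E[X] = 0.32·8 + 0.22·2.07 + 0.46·0.5 = 3.2454.

3.245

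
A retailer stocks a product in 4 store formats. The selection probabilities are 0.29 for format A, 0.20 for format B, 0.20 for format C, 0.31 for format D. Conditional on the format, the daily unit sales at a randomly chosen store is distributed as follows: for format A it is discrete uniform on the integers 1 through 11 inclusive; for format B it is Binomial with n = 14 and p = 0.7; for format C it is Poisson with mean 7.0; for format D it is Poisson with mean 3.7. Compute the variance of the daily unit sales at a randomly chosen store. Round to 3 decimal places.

Per component, A: μ=6, E[X²]=46; B: μ=9.8, E[X²]=98.98; C: μ=7, E[X²]=56; D: μ=3.7, E[X²]=17.39.
E[X] = 0.29·6 + 0.2·9.8 + 0.2·7 + 0.31·3.7 = 6.247.
E[X²] = 0.29·46 + 0.2·98.98 + 0.2·56 + 0.31·17.39 = 49.7269.
Var(X) = E[X²] − (E[X])² = 49.7269 − 39.025 = 10.7019.

10.702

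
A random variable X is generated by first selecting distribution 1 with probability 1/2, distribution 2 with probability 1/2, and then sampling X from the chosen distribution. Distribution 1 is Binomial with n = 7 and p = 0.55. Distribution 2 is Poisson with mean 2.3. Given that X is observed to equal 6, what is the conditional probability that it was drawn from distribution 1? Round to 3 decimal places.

Likelihoods P(X=6 | ·): 1: 0.087194; 2: 0.0206138.
Posterior ∝ prior × likelihood. Numerator for 1: 0.5·0.087194 = 0.043597.
Normalizing constant: 0.5·0.087194 + 0.5·0.0206138 = 0.0539039.
P(1 | observation) = 0.043597 / 0.0539039 = 0.808792.

0.809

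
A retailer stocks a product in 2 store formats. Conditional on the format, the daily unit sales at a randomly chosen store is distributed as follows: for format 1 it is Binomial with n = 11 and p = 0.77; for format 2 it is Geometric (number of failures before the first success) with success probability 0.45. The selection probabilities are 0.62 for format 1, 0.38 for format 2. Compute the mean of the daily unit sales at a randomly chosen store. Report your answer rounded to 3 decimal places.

5.716

Component means — 1: 8.47; 2: 1.22222.
E[X] = 0.62·8.47 + 0.38·1.22222 = 5.71584.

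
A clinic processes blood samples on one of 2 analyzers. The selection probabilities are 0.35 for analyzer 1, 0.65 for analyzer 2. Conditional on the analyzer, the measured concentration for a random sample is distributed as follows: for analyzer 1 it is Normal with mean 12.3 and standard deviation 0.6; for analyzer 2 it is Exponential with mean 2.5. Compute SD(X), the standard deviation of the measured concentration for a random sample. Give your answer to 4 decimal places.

5.1027

Per component, 1: μ=12.3, E[X²]=151.65; 2: μ=2.5, E[X²]=12.5.
E[X] = 0.35·12.3 + 0.65·2.5 = 5.93.
E[X²] = 0.35·151.65 + 0.65·12.5 = 61.2025.
Var(X) = E[X²] − (E[X])² = 61.2025 − 35.1649 = 26.0376.
SD(X) = √26.0376 = 5.10271.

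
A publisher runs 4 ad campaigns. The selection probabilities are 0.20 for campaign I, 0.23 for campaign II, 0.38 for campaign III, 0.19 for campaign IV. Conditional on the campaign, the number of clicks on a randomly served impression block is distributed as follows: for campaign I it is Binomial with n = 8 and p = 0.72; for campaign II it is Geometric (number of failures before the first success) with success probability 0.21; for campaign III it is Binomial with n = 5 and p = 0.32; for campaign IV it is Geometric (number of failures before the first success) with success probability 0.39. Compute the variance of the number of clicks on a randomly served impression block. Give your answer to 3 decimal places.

8.406

Per component, I: μ=5.76, E[X²]=34.7904; II: μ=3.7619, E[X²]=32.0658; III: μ=1.6, E[X²]=3.648; IV: μ=1.5641, E[X²]=6.45694.
E[X] = 0.2·5.76 + 0.23·3.7619 + 0.38·1.6 + 0.19·1.5641 = 2.92242.
E[X²] = 0.2·34.7904 + 0.23·32.0658 + 0.38·3.648 + 0.19·6.45694 = 16.9463.
Var(X) = E[X²] − (E[X])² = 16.9463 − 8.54052 = 8.40574.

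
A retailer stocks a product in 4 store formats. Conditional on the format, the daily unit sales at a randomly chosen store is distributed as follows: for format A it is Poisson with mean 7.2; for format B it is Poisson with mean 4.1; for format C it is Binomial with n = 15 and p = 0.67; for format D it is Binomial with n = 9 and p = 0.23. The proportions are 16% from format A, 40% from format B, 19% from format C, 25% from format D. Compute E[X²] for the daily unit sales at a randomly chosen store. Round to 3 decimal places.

39.101

For each component E[X²] = Var + (mean)², giving A: 59.04; B: 20.91; C: 104.319; D: 5.8788.
Overall E[X²] = 0.16·59.04 + 0.4·20.91 + 0.19·104.319 + 0.25·5.8788 = 39.1007.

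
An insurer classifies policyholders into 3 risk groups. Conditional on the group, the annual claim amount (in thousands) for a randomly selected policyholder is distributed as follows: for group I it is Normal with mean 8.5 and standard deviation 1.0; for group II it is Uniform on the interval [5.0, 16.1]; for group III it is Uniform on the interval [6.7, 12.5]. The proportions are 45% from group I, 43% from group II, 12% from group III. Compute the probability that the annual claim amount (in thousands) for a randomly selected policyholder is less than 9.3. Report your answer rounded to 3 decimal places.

Conditional on each group, P(X < 9.3): I: 0.788145; II: 0.387387; III: 0.448276.
By total probability, P(X < 9.3) = 0.45·0.788145 + 0.43·0.387387 + 0.12·0.448276 = 0.575035.

0.575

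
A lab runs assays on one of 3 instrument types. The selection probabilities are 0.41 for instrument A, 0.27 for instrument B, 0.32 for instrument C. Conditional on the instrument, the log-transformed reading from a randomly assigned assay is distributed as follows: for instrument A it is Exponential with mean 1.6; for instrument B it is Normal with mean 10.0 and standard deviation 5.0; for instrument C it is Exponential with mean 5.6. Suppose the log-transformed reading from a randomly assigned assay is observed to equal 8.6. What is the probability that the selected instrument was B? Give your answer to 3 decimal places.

Likelihoods f(8.6 | ·): A: 0.00289432; B: 0.0767213; C: 0.0384468.
Posterior ∝ prior × likelihood. Numerator for B: 0.27·0.0767213 = 0.0207147.
Normalizing constant: 0.41·0.00289432 + 0.27·0.0767213 + 0.32·0.0384468 = 0.0342044.
P(B | observation) = 0.0207147 / 0.0342044 = 0.605617.

0.606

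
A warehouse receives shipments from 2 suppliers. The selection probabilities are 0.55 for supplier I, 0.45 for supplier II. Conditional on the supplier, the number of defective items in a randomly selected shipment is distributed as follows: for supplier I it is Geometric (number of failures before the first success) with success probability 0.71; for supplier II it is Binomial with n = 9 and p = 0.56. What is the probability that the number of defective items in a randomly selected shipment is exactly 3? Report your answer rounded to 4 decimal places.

0.0577

Conditional on each supplier, P(X = 3): I: 0.0173162; II: 0.107043.
By total probability, P(X = 3) = 0.55·0.0173162 + 0.45·0.107043 = 0.0576934.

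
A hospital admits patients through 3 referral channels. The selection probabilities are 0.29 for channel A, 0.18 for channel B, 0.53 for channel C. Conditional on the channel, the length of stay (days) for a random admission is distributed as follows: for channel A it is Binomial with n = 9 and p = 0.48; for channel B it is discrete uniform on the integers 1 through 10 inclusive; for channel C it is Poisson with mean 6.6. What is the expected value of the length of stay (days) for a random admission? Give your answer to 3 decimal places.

5.741

Component means — A: 4.32; B: 5.5; C: 6.6.
E[X] = 0.29·4.32 + 0.18·5.5 + 0.53·6.6 = 5.7408.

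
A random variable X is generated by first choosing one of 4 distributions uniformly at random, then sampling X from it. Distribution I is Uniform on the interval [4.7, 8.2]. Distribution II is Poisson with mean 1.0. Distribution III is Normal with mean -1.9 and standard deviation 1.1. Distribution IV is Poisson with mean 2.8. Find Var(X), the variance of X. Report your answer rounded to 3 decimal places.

10.663

Per component, I: μ=6.45, E[X²]=42.6233; II: μ=1, E[X²]=2; III: μ=-1.9, E[X²]=4.82; IV: μ=2.8, E[X²]=10.64.
E[X] = 0.25·6.45 + 0.25·1 + 0.25·-1.9 + 0.25·2.8 = 2.0875.
E[X²] = 0.25·42.6233 + 0.25·2 + 0.25·4.82 + 0.25·10.64 = 15.0208.
Var(X) = E[X²] − (E[X])² = 15.0208 − 4.35766 = 10.6632.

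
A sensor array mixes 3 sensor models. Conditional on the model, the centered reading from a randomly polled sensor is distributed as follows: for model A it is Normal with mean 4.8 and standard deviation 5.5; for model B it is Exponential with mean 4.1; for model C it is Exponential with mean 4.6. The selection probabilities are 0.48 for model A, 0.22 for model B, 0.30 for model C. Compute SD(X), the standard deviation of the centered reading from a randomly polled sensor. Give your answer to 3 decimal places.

Per component, A: μ=4.8, E[X²]=53.29; B: μ=4.1, E[X²]=33.62; C: μ=4.6, E[X²]=42.32.
E[X] = 0.48·4.8 + 0.22·4.1 + 0.3·4.6 = 4.586.
E[X²] = 0.48·53.29 + 0.22·33.62 + 0.3·42.32 = 45.6716.
Var(X) = E[X²] − (E[X])² = 45.6716 − 21.0314 = 24.6402.
SD(X) = √24.6402 = 4.96389.

4.964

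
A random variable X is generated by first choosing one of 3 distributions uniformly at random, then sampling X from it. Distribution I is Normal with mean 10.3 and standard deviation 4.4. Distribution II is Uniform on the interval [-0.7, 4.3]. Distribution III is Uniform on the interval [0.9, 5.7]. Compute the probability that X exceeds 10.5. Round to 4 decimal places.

Conditional on each component, P(X > 10.5): I: 0.481873; II: 0; III: 0.
By total probability, P(X > 10.5) = 0.333333·0.481873 + 0.333333·0 + 0.333333·0 = 0.160624.

0.1606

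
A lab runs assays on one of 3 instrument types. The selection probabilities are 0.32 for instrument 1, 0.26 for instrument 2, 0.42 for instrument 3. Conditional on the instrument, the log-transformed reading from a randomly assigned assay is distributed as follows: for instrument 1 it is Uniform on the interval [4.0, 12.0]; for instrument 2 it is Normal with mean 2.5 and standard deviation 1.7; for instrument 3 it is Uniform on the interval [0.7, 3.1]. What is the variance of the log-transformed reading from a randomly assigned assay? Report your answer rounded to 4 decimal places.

Per component, 1: μ=8, E[X²]=69.3333; 2: μ=2.5, E[X²]=9.14; 3: μ=1.9, E[X²]=4.09.
E[X] = 0.32·8 + 0.26·2.5 + 0.42·1.9 = 4.008.
E[X²] = 0.32·69.3333 + 0.26·9.14 + 0.42·4.09 = 26.2809.
Var(X) = E[X²] − (E[X])² = 26.2809 − 16.0641 = 10.2168.

10.2168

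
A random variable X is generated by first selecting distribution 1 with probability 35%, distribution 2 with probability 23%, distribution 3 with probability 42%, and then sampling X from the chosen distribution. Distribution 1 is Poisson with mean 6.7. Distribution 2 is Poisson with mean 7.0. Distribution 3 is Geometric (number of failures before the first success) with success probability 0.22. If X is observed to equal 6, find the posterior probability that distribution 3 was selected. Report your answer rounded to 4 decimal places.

Likelihoods P(X=6 | ·): 1: 0.154648; 2: 0.149003; 3: 0.0495439.
Posterior ∝ prior × likelihood. Numerator for 3: 0.42·0.0495439 = 0.0208084.
Normalizing constant: 0.35·0.154648 + 0.23·0.149003 + 0.42·0.0495439 = 0.109206.
P(3 | observation) = 0.0208084 / 0.109206 = 0.190543.

0.1905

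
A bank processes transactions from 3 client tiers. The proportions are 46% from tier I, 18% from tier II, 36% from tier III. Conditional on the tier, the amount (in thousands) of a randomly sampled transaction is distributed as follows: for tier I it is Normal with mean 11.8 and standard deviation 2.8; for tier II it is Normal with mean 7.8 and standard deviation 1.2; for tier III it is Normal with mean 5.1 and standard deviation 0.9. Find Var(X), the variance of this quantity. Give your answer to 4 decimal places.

Per component, I: μ=11.8, E[X²]=147.08; II: μ=7.8, E[X²]=62.28; III: μ=5.1, E[X²]=26.82.
E[X] = 0.46·11.8 + 0.18·7.8 + 0.36·5.1 = 8.668.
E[X²] = 0.46·147.08 + 0.18·62.28 + 0.36·26.82 = 88.5224.
Var(X) = E[X²] − (E[X])² = 88.5224 − 75.1342 = 13.3882.

13.3882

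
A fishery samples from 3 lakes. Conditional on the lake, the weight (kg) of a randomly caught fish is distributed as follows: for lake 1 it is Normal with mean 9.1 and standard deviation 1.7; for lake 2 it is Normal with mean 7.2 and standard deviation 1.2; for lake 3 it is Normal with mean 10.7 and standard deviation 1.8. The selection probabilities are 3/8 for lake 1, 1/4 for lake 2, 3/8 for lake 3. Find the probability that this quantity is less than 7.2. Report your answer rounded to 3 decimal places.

Conditional on each lake, P(X < 7.2): 1: 0.131859; 2: 0.5; 3: 0.0259209.
By total probability, P(X < 7.2) = 0.375·0.131859 + 0.25·0.5 + 0.375·0.0259209 = 0.184167.

0.184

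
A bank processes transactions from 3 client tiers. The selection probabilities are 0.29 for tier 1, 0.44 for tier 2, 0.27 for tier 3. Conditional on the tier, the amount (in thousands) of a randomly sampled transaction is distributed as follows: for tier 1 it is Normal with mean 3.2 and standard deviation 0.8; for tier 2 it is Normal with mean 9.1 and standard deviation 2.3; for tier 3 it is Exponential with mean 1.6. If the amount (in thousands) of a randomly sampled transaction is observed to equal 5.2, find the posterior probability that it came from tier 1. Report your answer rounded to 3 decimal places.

Likelihoods f(5.2 | ·): 1: 0.0219104; 2: 0.0411939; 3: 0.0242339.
Posterior ∝ prior × likelihood. Numerator for 1: 0.29·0.0219104 = 0.00635401.
Normalizing constant: 0.29·0.0219104 + 0.44·0.0411939 + 0.27·0.0242339 = 0.0310225.
P(1 | observation) = 0.00635401 / 0.0310225 = 0.20482.

0.205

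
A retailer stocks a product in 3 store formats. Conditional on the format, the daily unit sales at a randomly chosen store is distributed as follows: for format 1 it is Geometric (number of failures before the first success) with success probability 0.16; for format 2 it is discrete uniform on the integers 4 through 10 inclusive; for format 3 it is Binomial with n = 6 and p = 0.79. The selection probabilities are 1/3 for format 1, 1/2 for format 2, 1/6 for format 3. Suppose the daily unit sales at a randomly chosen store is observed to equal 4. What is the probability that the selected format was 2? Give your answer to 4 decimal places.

0.5069

Likelihoods P(X=4 | ·): 1: 0.0796594; 2: 0.142857; 3: 0.257655.
Posterior ∝ prior × likelihood. Numerator for 2: 0.5·0.142857 = 0.0714286.
Normalizing constant: 0.333333·0.0796594 + 0.5·0.142857 + 0.166667·0.257655 = 0.140924.
P(2 | observation) = 0.0714286 / 0.140924 = 0.506858.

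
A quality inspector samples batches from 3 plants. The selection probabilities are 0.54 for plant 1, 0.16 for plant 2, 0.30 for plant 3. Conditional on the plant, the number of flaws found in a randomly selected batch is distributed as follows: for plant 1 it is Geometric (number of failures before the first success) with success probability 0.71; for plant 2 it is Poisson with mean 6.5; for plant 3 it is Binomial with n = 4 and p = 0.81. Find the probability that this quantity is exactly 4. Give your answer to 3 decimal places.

0.150

Conditional on each plant, P(X = 4): 1: 0.0050217; 2: 0.111822; 3: 0.430467.
By total probability, P(X = 4) = 0.54·0.0050217 + 0.16·0.111822 + 0.3·0.430467 = 0.149743.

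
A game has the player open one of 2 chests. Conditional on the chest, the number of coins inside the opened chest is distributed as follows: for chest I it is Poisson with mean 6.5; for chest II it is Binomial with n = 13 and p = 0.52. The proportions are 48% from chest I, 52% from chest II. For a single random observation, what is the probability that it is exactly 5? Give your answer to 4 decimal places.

0.1415

Conditional on each chest, P(X = 5): I: 0.145369; II: 0.137888.
By total probability, P(X = 5) = 0.48·0.145369 + 0.52·0.137888 = 0.141479.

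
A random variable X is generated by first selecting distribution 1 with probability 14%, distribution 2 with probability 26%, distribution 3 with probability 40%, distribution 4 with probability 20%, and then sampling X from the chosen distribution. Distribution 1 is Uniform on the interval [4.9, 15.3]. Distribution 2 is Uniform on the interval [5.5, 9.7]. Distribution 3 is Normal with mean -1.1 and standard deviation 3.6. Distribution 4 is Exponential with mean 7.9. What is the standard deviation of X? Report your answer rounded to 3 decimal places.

Per component, 1: μ=10.1, E[X²]=111.023; 2: μ=7.6, E[X²]=59.23; 3: μ=-1.1, E[X²]=14.17; 4: μ=7.9, E[X²]=124.82.
E[X] = 0.14·10.1 + 0.26·7.6 + 0.4·-1.1 + 0.2·7.9 = 4.53.
E[X²] = 0.14·111.023 + 0.26·59.23 + 0.4·14.17 + 0.2·124.82 = 61.5751.
Var(X) = E[X²] − (E[X])² = 61.5751 − 20.5209 = 41.0542.
SD(X) = √41.0542 = 6.40735.

6.407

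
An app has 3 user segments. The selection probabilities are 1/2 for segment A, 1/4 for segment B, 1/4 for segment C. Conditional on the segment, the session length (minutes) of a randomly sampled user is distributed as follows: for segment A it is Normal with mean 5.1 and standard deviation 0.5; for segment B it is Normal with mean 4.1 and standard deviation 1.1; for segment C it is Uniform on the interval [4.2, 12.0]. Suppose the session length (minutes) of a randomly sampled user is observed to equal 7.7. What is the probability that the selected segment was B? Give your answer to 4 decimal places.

0.0132

Likelihoods f(7.7 | ·): A: 1.07221e-06; B: 0.00171281; C: 0.128205.
Posterior ∝ prior × likelihood. Numerator for B: 0.25·0.00171281 = 0.000428202.
Normalizing constant: 0.5·1.07221e-06 + 0.25·0.00171281 + 0.25·0.128205 = 0.03248.
P(B | observation) = 0.000428202 / 0.03248 = 0.0131836.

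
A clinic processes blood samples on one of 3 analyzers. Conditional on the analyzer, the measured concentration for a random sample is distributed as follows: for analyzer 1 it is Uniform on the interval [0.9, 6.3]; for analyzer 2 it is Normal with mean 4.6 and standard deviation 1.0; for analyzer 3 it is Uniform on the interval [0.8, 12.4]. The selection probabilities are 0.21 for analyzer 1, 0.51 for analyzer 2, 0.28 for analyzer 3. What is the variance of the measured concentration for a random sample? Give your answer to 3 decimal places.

5.368

Per component, 1: μ=3.6, E[X²]=15.39; 2: μ=4.6, E[X²]=22.16; 3: μ=6.6, E[X²]=54.7733.
E[X] = 0.21·3.6 + 0.51·4.6 + 0.28·6.6 = 4.95.
E[X²] = 0.21·15.39 + 0.51·22.16 + 0.28·54.7733 = 29.87.
Var(X) = E[X²] − (E[X])² = 29.87 − 24.5025 = 5.36753.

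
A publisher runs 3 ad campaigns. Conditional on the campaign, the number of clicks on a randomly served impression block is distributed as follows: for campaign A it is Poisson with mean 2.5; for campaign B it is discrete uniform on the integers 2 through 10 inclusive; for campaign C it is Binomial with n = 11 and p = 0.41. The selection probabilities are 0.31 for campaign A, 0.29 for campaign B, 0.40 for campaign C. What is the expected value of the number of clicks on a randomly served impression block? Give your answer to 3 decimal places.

Component means — A: 2.5; B: 6; C: 4.51.
E[X] = 0.31·2.5 + 0.29·6 + 0.4·4.51 = 4.319.

4.319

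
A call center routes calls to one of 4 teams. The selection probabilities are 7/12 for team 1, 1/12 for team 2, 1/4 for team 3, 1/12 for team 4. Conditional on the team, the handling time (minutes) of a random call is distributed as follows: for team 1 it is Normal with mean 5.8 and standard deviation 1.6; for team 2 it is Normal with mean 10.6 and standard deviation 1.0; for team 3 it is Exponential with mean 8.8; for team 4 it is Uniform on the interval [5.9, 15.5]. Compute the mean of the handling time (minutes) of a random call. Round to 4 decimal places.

Component means — 1: 5.8; 2: 10.6; 3: 8.8; 4: 10.7.
E[X] = 0.583333·5.8 + 0.0833333·10.6 + 0.25·8.8 + 0.0833333·10.7 = 7.35833.

7.3583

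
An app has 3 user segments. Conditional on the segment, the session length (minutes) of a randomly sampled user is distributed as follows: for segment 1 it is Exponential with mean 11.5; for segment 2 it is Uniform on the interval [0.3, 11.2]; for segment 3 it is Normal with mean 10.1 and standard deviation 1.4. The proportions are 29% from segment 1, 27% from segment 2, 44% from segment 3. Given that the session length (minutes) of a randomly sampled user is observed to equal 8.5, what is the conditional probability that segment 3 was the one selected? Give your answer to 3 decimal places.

0.639

Likelihoods f(8.5 | ·): 1: 0.0415243; 2: 0.0917431; 3: 0.148307.
Posterior ∝ prior × likelihood. Numerator for 3: 0.44·0.148307 = 0.065255.
Normalizing constant: 0.29·0.0415243 + 0.27·0.0917431 + 0.44·0.148307 = 0.102068.
P(3 | observation) = 0.065255 / 0.102068 = 0.639331.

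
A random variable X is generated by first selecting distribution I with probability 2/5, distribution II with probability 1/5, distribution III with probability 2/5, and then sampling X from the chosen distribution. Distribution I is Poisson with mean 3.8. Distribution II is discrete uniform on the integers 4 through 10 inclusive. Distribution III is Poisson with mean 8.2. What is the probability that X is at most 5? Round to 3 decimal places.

Conditional on each component, P(X ≤ 5): I: 0.815556; II: 0.285714; III: 0.173594.
By total probability, P(X ≤ 5) = 0.4·0.815556 + 0.2·0.285714 + 0.4·0.173594 = 0.452803.

0.453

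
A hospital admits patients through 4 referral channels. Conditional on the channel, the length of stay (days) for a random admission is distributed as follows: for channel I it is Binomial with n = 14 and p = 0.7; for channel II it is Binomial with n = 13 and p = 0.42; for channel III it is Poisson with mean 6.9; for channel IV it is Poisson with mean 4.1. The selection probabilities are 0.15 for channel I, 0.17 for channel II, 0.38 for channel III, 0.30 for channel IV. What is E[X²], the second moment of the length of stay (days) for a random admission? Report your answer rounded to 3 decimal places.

47.440

For each component E[X²] = Var + (mean)², giving I: 98.98; II: 32.9784; III: 54.51; IV: 20.91.
Overall E[X²] = 0.15·98.98 + 0.17·32.9784 + 0.38·54.51 + 0.3·20.91 = 47.4401.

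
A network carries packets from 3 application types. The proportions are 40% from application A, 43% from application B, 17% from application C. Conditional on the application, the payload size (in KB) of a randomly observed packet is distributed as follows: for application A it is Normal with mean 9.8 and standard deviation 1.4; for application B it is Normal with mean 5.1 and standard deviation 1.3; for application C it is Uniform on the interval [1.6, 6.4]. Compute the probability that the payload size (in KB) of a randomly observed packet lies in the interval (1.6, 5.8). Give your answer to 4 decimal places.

Conditional on each application, P(1.6 < X < 5.8): A: 0.00213736; B: 0.701323; C: 0.875.
By total probability, P(1.6 < X < 5.8) = 0.4·0.00213736 + 0.43·0.701323 + 0.17·0.875 = 0.451174.

0.4512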